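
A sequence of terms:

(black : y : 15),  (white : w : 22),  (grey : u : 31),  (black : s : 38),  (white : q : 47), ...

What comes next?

Shade — repeats black → white → grey: black, white, grey, black, white → grey.
Letter: letters move back 2 places in the alphabet, so y, w, u, s, q → o.
Third slot: alternating steps +7, +9, +7, +9, …; 15, 22, 31, 38, 47 → 54.
Putting it together: (grey : o : 54).

(grey : o : 54)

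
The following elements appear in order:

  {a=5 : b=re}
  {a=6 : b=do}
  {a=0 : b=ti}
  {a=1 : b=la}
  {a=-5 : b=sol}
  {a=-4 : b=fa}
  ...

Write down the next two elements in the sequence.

For the a, alternating steps +1, −6, +1, −6, …: 5, 6, 0, 1, -5, -4 → -10 → -9.
B — runs backward through the solfège scale do→ti: re, do, ti, la, sol, fa → mi → re.
So the next two elements are {a=-10 : b=mi} and {a=-9 : b=re}.

{a=-10 : b=mi}, {a=-9 : b=re}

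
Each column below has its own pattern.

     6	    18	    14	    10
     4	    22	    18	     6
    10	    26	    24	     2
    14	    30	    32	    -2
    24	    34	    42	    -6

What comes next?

38  38  54  -10

First component — each term is the sum of the two before it: 6, 4, 10, 14, 24 → 38.
Second component goes 18, 22, 26, 30, 34 → 38 (+4 each step).
Third component: differences are 4, 6, 8, … (increasing by 2 each time), so 14, 18, 24, 32, 42 → 54.
Fourth component: together with the second component always sums to 28, so 10, 6, 2, -2, -6 → -10.
So the next row is 38  38  54  -10.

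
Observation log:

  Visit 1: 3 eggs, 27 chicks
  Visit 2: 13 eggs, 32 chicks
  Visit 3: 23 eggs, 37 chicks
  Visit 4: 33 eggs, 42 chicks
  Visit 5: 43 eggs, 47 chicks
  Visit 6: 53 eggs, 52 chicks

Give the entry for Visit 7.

Eggs: +10 each step; 3, 13, 23, 33, 43, 53 → 63.
Chicks — +5 each step: 27, 32, 37, 42, 47, 52 → 57.
Combining the parts gives 63 eggs, 57 chicks.

63 eggs, 57 chicks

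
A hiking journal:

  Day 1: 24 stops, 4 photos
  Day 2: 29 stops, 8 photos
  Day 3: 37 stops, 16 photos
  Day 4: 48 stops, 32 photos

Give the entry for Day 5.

Stops — differences are 5, 8, 11, … (increasing by 3 each time): 24, 29, 37, 48 → 62.
For the photos, ×2 each step: 4, 8, 16, 32 → 64.
So the next record is 62 stops, 64 photos.

62 stops, 64 photos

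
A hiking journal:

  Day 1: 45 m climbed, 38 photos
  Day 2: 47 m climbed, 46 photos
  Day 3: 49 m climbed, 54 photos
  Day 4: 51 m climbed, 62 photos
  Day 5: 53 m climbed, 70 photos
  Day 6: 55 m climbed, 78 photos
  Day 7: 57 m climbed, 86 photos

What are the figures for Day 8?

M climbed: 45, 47, 49, 51, 53, 55, 57 → 59 (+2 each step).
Photos goes 38, 46, 54, 62, 70, 78, 86 → 94 (+8 each step).
Putting it together: 59 m climbed, 94 photos.

59 m climbed, 94 photos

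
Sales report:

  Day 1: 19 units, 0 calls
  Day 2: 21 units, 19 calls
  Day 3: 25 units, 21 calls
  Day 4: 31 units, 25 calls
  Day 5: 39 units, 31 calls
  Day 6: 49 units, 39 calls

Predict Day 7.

For the units, differences are 2, 4, 6, … (increasing by 2 each time): 19, 21, 25, 31, 39, 49 → 61.
Calls goes 0, 19, 21, 25, 31, 39 → 49 (always the previous value of the units).
Combining the parts gives 61 units, 49 calls.

61 units, 49 calls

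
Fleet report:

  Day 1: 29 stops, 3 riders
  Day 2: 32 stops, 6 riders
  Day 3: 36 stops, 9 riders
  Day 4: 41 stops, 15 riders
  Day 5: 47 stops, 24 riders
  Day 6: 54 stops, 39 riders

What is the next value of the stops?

Stops: 29, 32, 36, 41, 47, 54 → 62 (differences are 3, 4, 5, … (increasing by 1 each time)).

62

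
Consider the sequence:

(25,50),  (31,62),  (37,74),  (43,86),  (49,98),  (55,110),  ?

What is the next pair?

First component: +6 each step, so 25, 31, 37, 43, 49, 55 → 61.
For the second component, always 2 × the first component: 50, 62, 74, 86, 98, 110 → 122.
So the next pair is (61,122).

(61,122)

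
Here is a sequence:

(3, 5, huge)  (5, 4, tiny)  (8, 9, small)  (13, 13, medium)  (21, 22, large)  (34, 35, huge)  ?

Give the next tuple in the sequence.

First coordinate: 3, 5, 8, 13, 21, 34 → 55 (each term is the sum of the two before it).
Second coordinate: each term is the sum of the two before it, so 5, 4, 9, 13, 22, 35 → 57.
Size — repeats huge → tiny → small → medium → large: huge, tiny, small, medium, large, huge → tiny.
Combining the parts gives (55, 57, tiny).

(55, 57, tiny)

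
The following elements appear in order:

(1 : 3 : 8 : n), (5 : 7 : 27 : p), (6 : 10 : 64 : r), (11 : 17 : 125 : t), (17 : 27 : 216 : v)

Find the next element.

(28 : 44 : 343 : x)

First component — each term is the sum of the two before it: 1, 5, 6, 11, 17 → 28.
Second component: each term is the sum of the two before it, so 3, 7, 10, 17, 27 → 44.
Third component: perfect cubes: 2³, 3³, 4³, …, so 8, 27, 64, 125, 216 → 343.
Letter — letters move forward 2 places in the alphabet: n, p, r, t, v → x.
Combining the parts gives (28 : 44 : 343 : x).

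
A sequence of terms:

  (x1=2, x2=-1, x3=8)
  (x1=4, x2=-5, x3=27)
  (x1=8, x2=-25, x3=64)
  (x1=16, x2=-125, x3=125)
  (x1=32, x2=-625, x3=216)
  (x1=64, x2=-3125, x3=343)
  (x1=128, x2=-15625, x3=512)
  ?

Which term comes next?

X1: ×2 each step, so 2, 4, 8, 16, 32, 64, 128 → 256.
X2: -1, -5, -25, -125, -625, -3125, -15625 → -78125 (×5 each step).
For the x3, perfect cubes: 2³, 3³, 4³, …: 8, 27, 64, 125, 216, 343, 512 → 729.
Putting it together: (x1=256, x2=-78125, x3=729).

(x1=256, x2=-78125, x3=729)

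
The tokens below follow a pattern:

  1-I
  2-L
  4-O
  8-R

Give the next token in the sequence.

First component: ×2 each step, so 1, 2, 4, 8 → 16.
Letter: letters move forward 3 places in the alphabet, so I, L, O, R → U.
So the next token is 16-U.

16-U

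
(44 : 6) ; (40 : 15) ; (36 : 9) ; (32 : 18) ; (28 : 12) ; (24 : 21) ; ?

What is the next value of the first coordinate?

For the first coordinate, −4 each step: 44, 40, 36, 32, 28, 24 → 20.

20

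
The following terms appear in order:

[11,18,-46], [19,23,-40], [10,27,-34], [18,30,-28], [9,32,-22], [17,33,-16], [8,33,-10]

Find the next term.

For the first slot, alternating steps +8, −9, +8, −9, …: 11, 19, 10, 18, 9, 17, 8 → 16.
Second slot — differences are 5, 4, 3, … (decreasing by 1 each time): 18, 23, 27, 30, 32, 33, 33 → 32.
For the third slot, +6 each step: -46, -40, -34, -28, -22, -16, -10 → -4.
So the next term is [16,32,-4].

[16,32,-4]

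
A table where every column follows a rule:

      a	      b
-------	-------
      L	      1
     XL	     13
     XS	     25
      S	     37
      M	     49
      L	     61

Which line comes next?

Column a: repeats L → XL → XS → S → M, so L, XL, XS, S, M, L → XL.
Column b: +12 each step; 1, 13, 25, 37, 49, 61 → 73.
Combining the parts gives XL  73.

XL  73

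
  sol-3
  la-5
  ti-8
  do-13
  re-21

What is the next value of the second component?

34

Second component — each term is the sum of the two before it: 3, 5, 8, 13, 21 → 34.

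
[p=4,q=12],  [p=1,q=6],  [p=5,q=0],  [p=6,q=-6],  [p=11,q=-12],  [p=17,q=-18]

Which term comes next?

P — each term is the sum of the two before it: 4, 1, 5, 6, 11, 17 → 28.
Q: 12, 6, 0, -6, -12, -18 → -24 (−6 each step).
Combining the parts gives [p=28,q=-24].

[p=28,q=-24]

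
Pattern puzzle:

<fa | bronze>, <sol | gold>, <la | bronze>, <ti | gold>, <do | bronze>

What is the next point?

Note goes fa, sol, la, ti, do → re (runs through the solfège scale do→ti).
For the rank, alternates bronze ↔ gold: bronze, gold, bronze, gold, bronze → gold.
Combining the parts gives <re | gold>.

<re | gold>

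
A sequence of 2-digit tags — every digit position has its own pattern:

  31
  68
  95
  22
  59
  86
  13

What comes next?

40

For the first digit, +3 each step, mod 10: 3, 6, 9, 2, 5, 8, 1 → 4.
Second digit: −3 each step, mod 10, so 1, 8, 5, 2, 9, 6, 3 → 0.
Combining the parts gives 40.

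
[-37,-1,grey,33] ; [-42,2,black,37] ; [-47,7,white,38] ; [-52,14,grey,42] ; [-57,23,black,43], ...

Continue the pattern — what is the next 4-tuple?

[-62,34,white,47]

First part: −5 each step; -37, -42, -47, -52, -57 → -62.
Second part — differences are 3, 5, 7, … (increasing by 2 each time): -1, 2, 7, 14, 23 → 34.
For the shade, repeats grey → black → white: grey, black, white, grey, black → white.
Fourth part goes 33, 37, 38, 42, 43 → 47 (alternating steps +4, +1, +4, +1, …).
So the next 4-tuple is [-62,34,white,47].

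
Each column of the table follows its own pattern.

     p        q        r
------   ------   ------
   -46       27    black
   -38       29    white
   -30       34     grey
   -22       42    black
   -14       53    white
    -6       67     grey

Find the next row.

2  84  black

For the column p, +8 each step: -46, -38, -30, -22, -14, -6 → 2.
For the column q, differences are 2, 5, 8, … (increasing by 3 each time): 27, 29, 34, 42, 53, 67 → 84.
Column r — repeats black → white → grey: black, white, grey, black, white, grey → black.
Combining the parts gives 2  84  black.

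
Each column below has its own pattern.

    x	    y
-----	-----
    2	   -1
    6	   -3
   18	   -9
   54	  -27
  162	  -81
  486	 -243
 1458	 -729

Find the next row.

4374  -2187

Column x goes 2, 6, 18, 54, 162, 486, 1458 → 4374 (×3 each step).
Column y goes -1, -3, -9, -27, -81, -243, -729 → -2187 (×3 each step).
So the next row is 4374  -2187.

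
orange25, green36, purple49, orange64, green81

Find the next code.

Colour: orange, green, purple, orange, green → purple (repeats orange → green → purple).
Second component goes 25, 36, 49, 64, 81 → 100 (perfect squares: 5², 6², 7², …).
So the next code is purple100.

purple100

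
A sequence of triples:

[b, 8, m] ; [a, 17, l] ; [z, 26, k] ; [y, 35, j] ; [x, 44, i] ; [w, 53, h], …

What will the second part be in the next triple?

62

Second part: +9 each step; 8, 17, 26, 35, 44, 53 → 62.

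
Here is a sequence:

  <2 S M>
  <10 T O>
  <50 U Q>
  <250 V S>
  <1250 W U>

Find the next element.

<6250 X W>

First entry: 2, 10, 50, 250, 1250 → 6250 (×5 each step).
For the first letter, letters move forward 1 place in the alphabet: S, T, U, V, W → X.
Second letter: M, O, Q, S, U → W (letters move forward 2 places in the alphabet).
Combining the parts gives <6250 X W>.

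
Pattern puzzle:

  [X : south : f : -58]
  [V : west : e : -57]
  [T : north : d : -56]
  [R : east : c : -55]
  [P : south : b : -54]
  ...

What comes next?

First letter: letters move back 2 places in the alphabet, so X, V, T, R, P → N.
For the direction, repeats south → west → north → east: south, west, north, east, south → west.
Second letter goes f, e, d, c, b → a (letters move back 1 place in the alphabet).
Fourth part — +1 each step: -58, -57, -56, -55, -54 → -53.
So the next term is [N : west : a : -53].

[N : west : a : -53]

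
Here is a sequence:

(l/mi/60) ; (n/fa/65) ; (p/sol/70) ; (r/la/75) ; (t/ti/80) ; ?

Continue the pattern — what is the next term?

(v/do/85)

Letter: l, n, p, r, t → v (letters move forward 2 places in the alphabet).
For the note, runs through the solfège scale do→ti: mi, fa, sol, la, ti → do.
Third coordinate goes 60, 65, 70, 75, 80 → 85 (+5 each step).
Putting it together: (v/do/85).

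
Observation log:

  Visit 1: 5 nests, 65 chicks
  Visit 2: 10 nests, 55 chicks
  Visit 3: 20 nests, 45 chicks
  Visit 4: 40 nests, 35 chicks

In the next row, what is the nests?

80

Nests: ×2 each step; 5, 10, 20, 40 → 80.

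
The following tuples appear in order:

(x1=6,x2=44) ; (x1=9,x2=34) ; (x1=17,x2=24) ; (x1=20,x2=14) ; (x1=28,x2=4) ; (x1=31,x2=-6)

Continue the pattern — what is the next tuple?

(x1=39,x2=-16)

For the x1, alternating steps +3, +8, +3, +8, …: 6, 9, 17, 20, 28, 31 → 39.
X2: 44, 34, 24, 14, 4, -6 → -16 (−10 each step).
Combining the parts gives (x1=39,x2=-16).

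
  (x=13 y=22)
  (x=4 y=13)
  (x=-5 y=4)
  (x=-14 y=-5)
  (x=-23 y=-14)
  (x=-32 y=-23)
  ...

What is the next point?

(x=-41 y=-32)

For the x, −9 each step: 13, 4, -5, -14, -23, -32 → -41.
Y: 22, 13, 4, -5, -14, -23 → -32 (always 9 more than the x).
Putting it together: (x=-41 y=-32).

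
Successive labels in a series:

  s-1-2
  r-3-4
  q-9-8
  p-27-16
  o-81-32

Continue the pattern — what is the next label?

Letter: letters move back 1 place in the alphabet; s, r, q, p, o → n.
Second component: ×3 each step, so 1, 3, 9, 27, 81 → 243.
Third component: 2, 4, 8, 16, 32 → 64 (×2 each step).
Combining the parts gives n-243-64.

n-243-64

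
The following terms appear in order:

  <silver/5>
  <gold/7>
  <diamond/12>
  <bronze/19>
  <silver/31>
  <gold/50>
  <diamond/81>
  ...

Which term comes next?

Rank: repeats silver → gold → diamond → bronze; silver, gold, diamond, bronze, silver, gold, diamond → bronze.
For the second slot, each term is the sum of the two before it: 5, 7, 12, 19, 31, 50, 81 → 131.
Combining the parts gives <bronze/131>.

<bronze/131>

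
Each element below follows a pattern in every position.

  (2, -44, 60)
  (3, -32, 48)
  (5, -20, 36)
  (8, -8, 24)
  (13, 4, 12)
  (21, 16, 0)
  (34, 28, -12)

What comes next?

(55, 40, -24)

First component goes 2, 3, 5, 8, 13, 21, 34 → 55 (each term is the sum of the two before it).
Second component goes -44, -32, -20, -8, 4, 16, 28 → 40 (+12 each step).
Third component: −12 each step, so 60, 48, 36, 24, 12, 0, -12 → -24.
So the next element is (55, 40, -24).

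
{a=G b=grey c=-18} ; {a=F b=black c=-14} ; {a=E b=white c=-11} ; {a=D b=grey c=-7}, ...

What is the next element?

{a=C b=black c=-4}

A: letters move back 1 place in the alphabet; G, F, E, D → C.
B: repeats grey → black → white; grey, black, white, grey → black.
For the c, alternating steps +4, +3, +4, +3, …: -18, -14, -11, -7 → -4.
Putting it together: {a=C b=black c=-4}.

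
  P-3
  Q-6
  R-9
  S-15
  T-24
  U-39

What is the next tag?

Letter — letters move forward 1 place in the alphabet: P, Q, R, S, T, U → V.
Second component: 3, 6, 9, 15, 24, 39 → 63 (each term is the sum of the two before it).
Putting it together: V-63.

V-63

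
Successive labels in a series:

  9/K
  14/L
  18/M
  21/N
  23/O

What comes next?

24/P

First component — differences are 5, 4, 3, … (decreasing by 1 each time): 9, 14, 18, 21, 23 → 24.
Letter: letters move forward 1 place in the alphabet; K, L, M, N, O → P.
So the next label is 24/P.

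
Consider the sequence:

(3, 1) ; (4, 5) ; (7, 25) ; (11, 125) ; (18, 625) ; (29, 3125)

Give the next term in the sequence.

(47, 15625)

First slot: each term is the sum of the two before it, so 3, 4, 7, 11, 18, 29 → 47.
Second slot: ×5 each step; 1, 5, 25, 125, 625, 3125 → 15625.
Putting it together: (47, 15625).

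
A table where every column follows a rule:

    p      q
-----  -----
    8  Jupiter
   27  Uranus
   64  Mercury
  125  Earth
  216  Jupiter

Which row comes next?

343  Uranus

Column p: 8, 27, 64, 125, 216 → 343 (perfect cubes: 2³, 3³, 4³, …).
Column q: repeats Jupiter → Uranus → Mercury → Earth, so Jupiter, Uranus, Mercury, Earth, Jupiter → Uranus.
So the next row is 343  Uranus.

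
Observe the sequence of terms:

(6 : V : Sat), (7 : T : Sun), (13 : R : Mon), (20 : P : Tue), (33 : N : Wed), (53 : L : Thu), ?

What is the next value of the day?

Day: runs through the weekdays Mon→Sun, so Sat, Sun, Mon, Tue, Wed, Thu → Fri.

Fri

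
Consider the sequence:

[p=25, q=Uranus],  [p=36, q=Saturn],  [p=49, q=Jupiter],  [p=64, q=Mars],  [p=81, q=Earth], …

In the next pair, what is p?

100

P: perfect squares: 5², 6², 7², …, so 25, 36, 49, 64, 81 → 100.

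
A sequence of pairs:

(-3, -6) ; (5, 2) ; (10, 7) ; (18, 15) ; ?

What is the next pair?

(23, 20)

For the first slot, alternating steps +8, +5, +8, +5, …: -3, 5, 10, 18 → 23.
Second slot: always 3 less than the first slot; -6, 2, 7, 15 → 20.
So the next pair is (23, 20).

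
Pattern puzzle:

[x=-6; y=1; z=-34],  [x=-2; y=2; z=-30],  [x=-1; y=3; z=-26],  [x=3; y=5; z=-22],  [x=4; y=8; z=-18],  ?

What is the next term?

[x=8; y=13; z=-14]

X: alternating steps +4, +1, +4, +1, …; -6, -2, -1, 3, 4 → 8.
Y goes 1, 2, 3, 5, 8 → 13 (each term is the sum of the two before it).
Z goes -34, -30, -26, -22, -18 → -14 (+4 each step).
So the next term is [x=8; y=13; z=-14].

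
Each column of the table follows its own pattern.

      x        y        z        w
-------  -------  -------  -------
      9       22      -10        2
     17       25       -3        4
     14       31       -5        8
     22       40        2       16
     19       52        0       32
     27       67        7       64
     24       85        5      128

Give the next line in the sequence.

32  106  12  256

For the column x, alternating steps +8, −3, +8, −3, …: 9, 17, 14, 22, 19, 27, 24 → 32.
Column y — differences are 3, 6, 9, … (increasing by 3 each time): 22, 25, 31, 40, 52, 67, 85 → 106.
Column z — alternating steps +7, −2, +7, −2, …: -10, -3, -5, 2, 0, 7, 5 → 12.
For the column w, ×2 each step: 2, 4, 8, 16, 32, 64, 128 → 256.
Putting it together: 32  106  12  256.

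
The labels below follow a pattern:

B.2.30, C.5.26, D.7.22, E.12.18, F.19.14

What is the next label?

G.31.10

Letter goes B, C, D, E, F → G (letters move forward 1 place in the alphabet).
Second component: each term is the sum of the two before it, so 2, 5, 7, 12, 19 → 31.
Third component: −4 each step, so 30, 26, 22, 18, 14 → 10.
So the next label is G.31.10.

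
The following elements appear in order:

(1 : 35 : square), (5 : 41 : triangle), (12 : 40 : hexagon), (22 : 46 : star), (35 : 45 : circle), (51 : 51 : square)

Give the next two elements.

(70 : 50 : triangle), (92 : 56 : hexagon)

First value goes 1, 5, 12, 22, 35, 51 → 70 → 92 (differences are 4, 7, 10, … (increasing by 3 each time)).
Second value — alternating steps +6, −1, +6, −1, …: 35, 41, 40, 46, 45, 51 → 50 → 56.
Shape: repeats square → triangle → hexagon → star → circle; square, triangle, hexagon, star, circle, square → triangle → hexagon.
Putting the parts together: (70 : 50 : triangle) and then (92 : 56 : hexagon).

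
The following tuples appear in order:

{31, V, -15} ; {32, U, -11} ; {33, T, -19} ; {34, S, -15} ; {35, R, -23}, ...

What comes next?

{36, Q, -19}

First coordinate: +1 each step, so 31, 32, 33, 34, 35 → 36.
For the letter, letters move back 1 place in the alphabet: V, U, T, S, R → Q.
Third coordinate: alternating steps +4, −8, +4, −8, …; -15, -11, -19, -15, -23 → -19.
Putting it together: {36, Q, -19}.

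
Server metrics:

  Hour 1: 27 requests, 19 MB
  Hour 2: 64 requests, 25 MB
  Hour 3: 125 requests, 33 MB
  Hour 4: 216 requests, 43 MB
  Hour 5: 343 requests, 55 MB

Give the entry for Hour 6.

Requests: 27, 64, 125, 216, 343 → 512 (perfect cubes: 3³, 4³, 5³, …).
MB: differences are 6, 8, 10, … (increasing by 2 each time), so 19, 25, 33, 43, 55 → 69.
Combining the parts gives 512 requests, 69 MB.

512 requests, 69 MB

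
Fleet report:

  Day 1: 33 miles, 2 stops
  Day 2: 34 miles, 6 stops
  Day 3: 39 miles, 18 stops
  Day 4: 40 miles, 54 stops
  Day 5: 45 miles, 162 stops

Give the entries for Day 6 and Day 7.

Miles: 33, 34, 39, 40, 45 → 46 → 51 (alternating steps +1, +5, +1, +5, …).
Stops — ×3 each step: 2, 6, 18, 54, 162 → 486 → 1458.
Putting the parts together: 46 miles, 486 stops and then 51 miles, 1458 stops.

46 miles, 486 stops; 51 miles, 1458 stops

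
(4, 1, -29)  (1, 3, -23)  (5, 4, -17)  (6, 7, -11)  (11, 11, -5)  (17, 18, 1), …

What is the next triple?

(28, 29, 7)

First value — each term is the sum of the two before it: 4, 1, 5, 6, 11, 17 → 28.
Second value: each term is the sum of the two before it, so 1, 3, 4, 7, 11, 18 → 29.
Third value: +6 each step; -29, -23, -17, -11, -5, 1 → 7.
Combining the parts gives (28, 29, 7).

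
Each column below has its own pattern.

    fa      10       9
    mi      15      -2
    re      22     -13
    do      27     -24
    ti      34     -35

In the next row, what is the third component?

Third component: −11 each step, so 9, -2, -13, -24, -35 → -46.

-46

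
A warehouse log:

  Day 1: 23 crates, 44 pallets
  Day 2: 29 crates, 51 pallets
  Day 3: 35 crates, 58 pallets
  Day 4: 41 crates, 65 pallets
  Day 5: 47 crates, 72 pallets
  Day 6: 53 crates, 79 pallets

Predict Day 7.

59 crates, 86 pallets

Crates: +6 each step; 23, 29, 35, 41, 47, 53 → 59.
Pallets — +7 each step: 44, 51, 58, 65, 72, 79 → 86.
So the next row is 59 crates, 86 pallets.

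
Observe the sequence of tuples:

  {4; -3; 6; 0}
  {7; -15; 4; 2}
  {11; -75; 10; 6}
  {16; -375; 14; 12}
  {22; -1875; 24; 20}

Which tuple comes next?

{29; -9375; 38; 30}

For the first entry, differences are 3, 4, 5, … (increasing by 1 each time): 4, 7, 11, 16, 22 → 29.
Second entry: -3, -15, -75, -375, -1875 → -9375 (×5 each step).
Third entry: 6, 4, 10, 14, 24 → 38 (each term is the sum of the two before it).
Fourth entry goes 0, 2, 6, 12, 20 → 30 (differences are 2, 4, 6, … (increasing by 2 each time)).
So the next tuple is {29; -9375; 38; 30}.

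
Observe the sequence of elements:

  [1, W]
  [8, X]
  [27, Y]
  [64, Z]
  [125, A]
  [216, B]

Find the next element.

[343, C]

First coordinate: perfect cubes: 1³, 2³, 3³, …, so 1, 8, 27, 64, 125, 216 → 343.
Letter: letters move forward 1 place in the alphabet, wrapping Z→A, so W, X, Y, Z, A, B → C.
Combining the parts gives [343, C].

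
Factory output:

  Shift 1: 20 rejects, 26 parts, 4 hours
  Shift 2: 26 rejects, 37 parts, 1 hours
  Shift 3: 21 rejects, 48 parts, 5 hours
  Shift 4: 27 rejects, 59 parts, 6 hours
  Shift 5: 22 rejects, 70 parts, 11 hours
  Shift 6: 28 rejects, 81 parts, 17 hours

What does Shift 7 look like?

Rejects goes 20, 26, 21, 27, 22, 28 → 23 (alternating steps +6, −5, +6, −5, …).
Parts: +11 each step; 26, 37, 48, 59, 70, 81 → 92.
Hours: each term is the sum of the two before it; 4, 1, 5, 6, 11, 17 → 28.
Combining the parts gives 23 rejects, 92 parts, 28 hours.

23 rejects, 92 parts, 28 hours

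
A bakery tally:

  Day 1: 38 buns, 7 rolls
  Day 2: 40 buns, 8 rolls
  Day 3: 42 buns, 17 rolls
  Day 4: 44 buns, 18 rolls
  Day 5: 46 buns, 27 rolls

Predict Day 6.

48 buns, 28 rolls

For the buns, +2 each step: 38, 40, 42, 44, 46 → 48.
Rolls: 7, 8, 17, 18, 27 → 28 (alternating steps +1, +9, +1, +9, …).
So the next record is 48 buns, 28 rolls.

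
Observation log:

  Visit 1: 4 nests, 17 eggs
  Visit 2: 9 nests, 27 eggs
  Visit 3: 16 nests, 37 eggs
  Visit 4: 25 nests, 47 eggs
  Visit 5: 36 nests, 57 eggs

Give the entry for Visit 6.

Nests: perfect squares: 2², 3², 4², …; 4, 9, 16, 25, 36 → 49.
For the eggs, +10 each step: 17, 27, 37, 47, 57 → 67.
So the next row is 49 nests, 67 eggs.

49 nests, 67 eggs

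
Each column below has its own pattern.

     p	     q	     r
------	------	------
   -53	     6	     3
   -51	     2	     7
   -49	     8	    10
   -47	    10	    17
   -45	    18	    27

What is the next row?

Column p: +2 each step, so -53, -51, -49, -47, -45 → -43.
Column q: 6, 2, 8, 10, 18 → 28 (each term is the sum of the two before it).
Column r goes 3, 7, 10, 17, 27 → 44 (each term is the sum of the two before it).
Putting it together: -43  28  44.

-43  28  44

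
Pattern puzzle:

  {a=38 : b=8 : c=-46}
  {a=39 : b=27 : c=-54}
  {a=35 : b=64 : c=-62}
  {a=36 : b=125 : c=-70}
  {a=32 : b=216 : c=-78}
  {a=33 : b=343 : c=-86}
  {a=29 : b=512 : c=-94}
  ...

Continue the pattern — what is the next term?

{a=30 : b=729 : c=-102}

A: 38, 39, 35, 36, 32, 33, 29 → 30 (alternating steps +1, −4, +1, −4, …).
B — perfect cubes: 2³, 3³, 4³, …: 8, 27, 64, 125, 216, 343, 512 → 729.
C — −8 each step: -46, -54, -62, -70, -78, -86, -94 → -102.
So the next term is {a=30 : b=729 : c=-102}.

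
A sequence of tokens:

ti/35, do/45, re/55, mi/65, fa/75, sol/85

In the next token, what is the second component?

95

For the second component, +10 each step: 35, 45, 55, 65, 75, 85 → 95.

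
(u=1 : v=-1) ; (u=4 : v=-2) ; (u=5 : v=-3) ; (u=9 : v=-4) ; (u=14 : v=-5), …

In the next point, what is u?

U: each term is the sum of the two before it; 1, 4, 5, 9, 14 → 23.

23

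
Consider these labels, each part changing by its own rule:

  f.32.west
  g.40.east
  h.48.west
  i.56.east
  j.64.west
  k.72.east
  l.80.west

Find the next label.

Letter goes f, g, h, i, j, k, l → m (letters move forward 1 place in the alphabet).
Second component goes 32, 40, 48, 56, 64, 72, 80 → 88 (+8 each step).
Direction goes west, east, west, east, west, east, west → east (alternates west ↔ east).
So the next label is m.88.east.

m.88.east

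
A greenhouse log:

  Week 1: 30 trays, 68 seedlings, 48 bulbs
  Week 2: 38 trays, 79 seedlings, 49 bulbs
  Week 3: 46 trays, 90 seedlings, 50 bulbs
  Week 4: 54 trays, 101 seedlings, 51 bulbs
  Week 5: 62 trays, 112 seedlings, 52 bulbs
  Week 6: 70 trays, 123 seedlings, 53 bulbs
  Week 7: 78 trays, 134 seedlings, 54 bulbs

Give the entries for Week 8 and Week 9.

Trays — +8 each step: 30, 38, 46, 54, 62, 70, 78 → 86 → 94.
Seedlings: +11 each step, so 68, 79, 90, 101, 112, 123, 134 → 145 → 156.
Bulbs: +1 each step, so 48, 49, 50, 51, 52, 53, 54 → 55 → 56.
So the next two rows are 86 trays, 145 seedlings, 55 bulbs and 94 trays, 156 seedlings, 56 bulbs.

86 trays, 145 seedlings, 55 bulbs; 94 trays, 156 seedlings, 56 bulbs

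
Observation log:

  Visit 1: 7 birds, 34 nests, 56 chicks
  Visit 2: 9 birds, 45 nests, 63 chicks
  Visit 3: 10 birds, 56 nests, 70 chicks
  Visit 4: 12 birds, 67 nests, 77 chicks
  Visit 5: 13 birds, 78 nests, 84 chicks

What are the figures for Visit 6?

15 birds, 89 nests, 91 chicks

Birds: alternating steps +2, +1, +2, +1, …; 7, 9, 10, 12, 13 → 15.
Nests: +11 each step; 34, 45, 56, 67, 78 → 89.
Chicks — +7 each step: 56, 63, 70, 77, 84 → 91.
Combining the parts gives 15 birds, 89 nests, 91 chicks.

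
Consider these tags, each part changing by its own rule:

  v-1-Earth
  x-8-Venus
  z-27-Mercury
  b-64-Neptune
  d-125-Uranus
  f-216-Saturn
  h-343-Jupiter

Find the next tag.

Letter goes v, x, z, b, d, f, h → j (letters move forward 2 places in the alphabet, wrapping Z→A).
Second component: 1, 8, 27, 64, 125, 216, 343 → 512 (perfect cubes: 1³, 2³, 3³, …).
Planet: runs backward through the planets Mercury→Neptune; Earth, Venus, Mercury, Neptune, Uranus, Saturn, Jupiter → Mars.
So the next tag is j-512-Mars.

j-512-Mars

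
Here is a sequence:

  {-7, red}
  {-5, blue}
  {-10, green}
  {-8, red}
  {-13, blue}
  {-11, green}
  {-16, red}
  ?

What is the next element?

{-14, blue}

First component — alternating steps +2, −5, +2, −5, …: -7, -5, -10, -8, -13, -11, -16 → -14.
Colour — repeats red → blue → green: red, blue, green, red, blue, green, red → blue.
So the next element is {-14, blue}.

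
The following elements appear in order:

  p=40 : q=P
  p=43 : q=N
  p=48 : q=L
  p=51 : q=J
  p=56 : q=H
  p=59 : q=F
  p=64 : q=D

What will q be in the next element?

B

Q — letters move back 2 places in the alphabet: P, N, L, J, H, F, D → B.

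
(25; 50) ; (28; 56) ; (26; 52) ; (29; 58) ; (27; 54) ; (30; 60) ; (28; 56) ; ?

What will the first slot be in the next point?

31

First slot goes 25, 28, 26, 29, 27, 30, 28 → 31 (alternating steps +3, −2, +3, −2, …).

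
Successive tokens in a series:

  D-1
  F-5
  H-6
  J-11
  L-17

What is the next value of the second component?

Letter: D, F, H, J, L → N (letters move forward 2 places in the alphabet).
Second component goes 1, 5, 6, 11, 17 → 28 (each term is the sum of the two before it).

28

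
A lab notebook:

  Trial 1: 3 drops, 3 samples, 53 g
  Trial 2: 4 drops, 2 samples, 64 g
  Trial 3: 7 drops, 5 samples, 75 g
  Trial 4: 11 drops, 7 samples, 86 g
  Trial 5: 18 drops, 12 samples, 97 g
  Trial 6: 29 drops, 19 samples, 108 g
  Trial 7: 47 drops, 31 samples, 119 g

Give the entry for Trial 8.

76 drops, 50 samples, 130 g

For the drops, each term is the sum of the two before it: 3, 4, 7, 11, 18, 29, 47 → 76.
For the samples, each term is the sum of the two before it: 3, 2, 5, 7, 12, 19, 31 → 50.
G: 53, 64, 75, 86, 97, 108, 119 → 130 (+11 each step).
Putting it together: 76 drops, 50 samples, 130 g.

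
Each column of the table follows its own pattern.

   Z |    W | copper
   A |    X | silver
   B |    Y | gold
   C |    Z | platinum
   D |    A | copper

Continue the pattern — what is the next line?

First letter: letters move forward 1 place in the alphabet, wrapping Z→A; Z, A, B, C, D → E.
Second letter: letters move forward 1 place in the alphabet, wrapping Z→A, so W, X, Y, Z, A → B.
Metal: repeats copper → silver → gold → platinum; copper, silver, gold, platinum, copper → silver.
So the next line is E  B  silver.

E  B  silver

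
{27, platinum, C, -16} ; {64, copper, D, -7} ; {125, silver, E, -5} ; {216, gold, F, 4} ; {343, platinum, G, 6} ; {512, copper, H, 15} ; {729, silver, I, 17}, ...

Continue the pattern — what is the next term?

{1000, gold, J, 26}

First part — perfect cubes: 3³, 4³, 5³, …: 27, 64, 125, 216, 343, 512, 729 → 1000.
For the metal, repeats platinum → copper → silver → gold: platinum, copper, silver, gold, platinum, copper, silver → gold.
For the letter, letters move forward 1 place in the alphabet: C, D, E, F, G, H, I → J.
Fourth part — alternating steps +9, +2, +9, +2, …: -16, -7, -5, 4, 6, 15, 17 → 26.
Combining the parts gives {1000, gold, J, 26}.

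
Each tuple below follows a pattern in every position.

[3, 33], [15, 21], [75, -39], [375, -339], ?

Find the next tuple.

[1875, -1839]

First value: ×5 each step; 3, 15, 75, 375 → 1875.
Second value goes 33, 21, -39, -339 → -1839 (together with the first value always sums to 36).
Putting it together: [1875, -1839].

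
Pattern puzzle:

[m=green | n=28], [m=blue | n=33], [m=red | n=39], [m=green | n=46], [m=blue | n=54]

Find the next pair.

[m=red | n=63]

For the m, repeats green → blue → red: green, blue, red, green, blue → red.
N: 28, 33, 39, 46, 54 → 63 (differences are 5, 6, 7, … (increasing by 1 each time)).
So the next pair is [m=red | n=63].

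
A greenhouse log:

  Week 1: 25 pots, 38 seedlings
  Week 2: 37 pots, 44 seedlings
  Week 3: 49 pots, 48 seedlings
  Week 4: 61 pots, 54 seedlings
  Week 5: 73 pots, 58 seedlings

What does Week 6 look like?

85 pots, 64 seedlings

Pots: 25, 37, 49, 61, 73 → 85 (+12 each step).
Seedlings: 38, 44, 48, 54, 58 → 64 (alternating steps +6, +4, +6, +4, …).
Putting it together: 85 pots, 64 seedlings.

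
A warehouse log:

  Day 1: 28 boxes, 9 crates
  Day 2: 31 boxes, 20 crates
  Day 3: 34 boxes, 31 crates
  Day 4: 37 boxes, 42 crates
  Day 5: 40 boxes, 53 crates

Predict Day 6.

43 boxes, 64 crates

Boxes — +3 each step: 28, 31, 34, 37, 40 → 43.
Crates goes 9, 20, 31, 42, 53 → 64 (+11 each step).
So the next row is 43 boxes, 64 crates.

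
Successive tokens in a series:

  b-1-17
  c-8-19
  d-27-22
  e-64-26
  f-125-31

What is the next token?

Letter — letters move forward 1 place in the alphabet: b, c, d, e, f → g.
Second component: perfect cubes: 1³, 2³, 3³, …, so 1, 8, 27, 64, 125 → 216.
For the third component, differences are 2, 3, 4, … (increasing by 1 each time): 17, 19, 22, 26, 31 → 37.
Combining the parts gives g-216-37.

g-216-37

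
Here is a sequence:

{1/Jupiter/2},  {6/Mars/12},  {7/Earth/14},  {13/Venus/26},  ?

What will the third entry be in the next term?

First entry: 1, 6, 7, 13 → 20 (each term is the sum of the two before it).
Third entry — always 2 × the first entry: 2, 12, 14, 26 → 40.

40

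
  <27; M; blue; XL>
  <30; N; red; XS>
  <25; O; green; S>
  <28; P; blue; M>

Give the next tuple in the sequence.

First entry: alternating steps +3, −5, +3, −5, …; 27, 30, 25, 28 → 23.
Letter: letters move forward 1 place in the alphabet, so M, N, O, P → Q.
Colour: repeats blue → red → green; blue, red, green, blue → red.
Size: runs through clothing sizes XS→XL; XL, XS, S, M → L.
So the next tuple is <23; Q; red; L>.

<23; Q; red; L>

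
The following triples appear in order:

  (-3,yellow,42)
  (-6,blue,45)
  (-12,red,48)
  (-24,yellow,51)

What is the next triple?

(-48,blue,54)

First coordinate goes -3, -6, -12, -24 → -48 (×2 each step).
Colour: repeats yellow → blue → red; yellow, blue, red, yellow → blue.
Third coordinate goes 42, 45, 48, 51 → 54 (+3 each step).
Combining the parts gives (-48,blue,54).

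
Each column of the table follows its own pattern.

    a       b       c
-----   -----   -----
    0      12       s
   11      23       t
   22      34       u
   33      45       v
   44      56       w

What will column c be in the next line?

Column c: s, t, u, v, w → x (letters move forward 1 place in the alphabet).

x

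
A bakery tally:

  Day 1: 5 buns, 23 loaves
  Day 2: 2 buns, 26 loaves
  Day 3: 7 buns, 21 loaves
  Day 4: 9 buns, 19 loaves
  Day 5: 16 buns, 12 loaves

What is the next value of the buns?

25

For the buns, each term is the sum of the two before it: 5, 2, 7, 9, 16 → 25.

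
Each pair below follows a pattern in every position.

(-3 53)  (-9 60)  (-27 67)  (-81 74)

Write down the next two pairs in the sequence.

(-243 81), (-729 88)

First part: ×3 each step, so -3, -9, -27, -81 → -243 → -729.
Second part — +7 each step: 53, 60, 67, 74 → 81 → 88.
So the next two pairs are (-243 81) and (-729 88).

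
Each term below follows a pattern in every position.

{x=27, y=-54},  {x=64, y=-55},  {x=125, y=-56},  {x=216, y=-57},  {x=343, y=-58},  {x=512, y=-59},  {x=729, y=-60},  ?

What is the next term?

{x=1000, y=-61}

X: perfect cubes: 3³, 4³, 5³, …, so 27, 64, 125, 216, 343, 512, 729 → 1000.
Y: -54, -55, -56, -57, -58, -59, -60 → -61 (−1 each step).
Putting it together: {x=1000, y=-61}.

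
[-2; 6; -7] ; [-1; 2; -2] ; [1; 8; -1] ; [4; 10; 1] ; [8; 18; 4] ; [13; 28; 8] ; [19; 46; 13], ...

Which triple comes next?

[26; 74; 19]

First coordinate: -2, -1, 1, 4, 8, 13, 19 → 26 (differences are 1, 2, 3, … (increasing by 1 each time)).
Second coordinate — each term is the sum of the two before it: 6, 2, 8, 10, 18, 28, 46 → 74.
Third coordinate goes -7, -2, -1, 1, 4, 8, 13 → 19 (always the previous value of the first coordinate).
Combining the parts gives [26; 74; 19].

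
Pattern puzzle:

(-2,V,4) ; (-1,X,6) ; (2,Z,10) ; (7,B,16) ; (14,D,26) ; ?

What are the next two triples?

First component: -2, -1, 2, 7, 14 → 23 → 34 (differences are 1, 3, 5, … (increasing by 2 each time)).
Letter goes V, X, Z, B, D → F → H (letters move forward 2 places in the alphabet, wrapping Z→A).
Third component: each term is the sum of the two before it; 4, 6, 10, 16, 26 → 42 → 68.
So the next two triples are (23,F,42) and (34,H,68).

(23,F,42), (34,H,68)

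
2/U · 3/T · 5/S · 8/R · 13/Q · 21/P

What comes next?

34/O

First component: each term is the sum of the two before it, so 2, 3, 5, 8, 13, 21 → 34.
Letter: letters move back 1 place in the alphabet; U, T, S, R, Q, P → O.
Putting it together: 34/O.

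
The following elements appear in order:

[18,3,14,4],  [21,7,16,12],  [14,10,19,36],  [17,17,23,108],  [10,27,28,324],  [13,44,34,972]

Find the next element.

[6,71,41,2916]

For the first component, alternating steps +3, −7, +3, −7, …: 18, 21, 14, 17, 10, 13 → 6.
Second component: each term is the sum of the two before it, so 3, 7, 10, 17, 27, 44 → 71.
Third component goes 14, 16, 19, 23, 28, 34 → 41 (differences are 2, 3, 4, … (increasing by 1 each time)).
Fourth component: ×3 each step, so 4, 12, 36, 108, 324, 972 → 2916.
Combining the parts gives [6,71,41,2916].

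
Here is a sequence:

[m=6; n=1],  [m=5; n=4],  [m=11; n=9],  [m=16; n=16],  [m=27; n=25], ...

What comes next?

[m=43; n=36]

For the m, each term is the sum of the two before it: 6, 5, 11, 16, 27 → 43.
For the n, perfect squares: 1², 2², 3², …: 1, 4, 9, 16, 25 → 36.
Combining the parts gives [m=43; n=36].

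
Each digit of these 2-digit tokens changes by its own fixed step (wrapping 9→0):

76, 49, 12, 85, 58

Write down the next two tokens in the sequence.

For the first digit, −3 each step, mod 10: 7, 4, 1, 8, 5 → 2 → 9.
Second digit: +3 each step, mod 10, so 6, 9, 2, 5, 8 → 1 → 4.
So the next two tokens are 21 and 94.

21 then 94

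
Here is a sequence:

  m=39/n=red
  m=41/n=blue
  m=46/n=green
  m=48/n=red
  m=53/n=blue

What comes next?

M — alternating steps +2, +5, +2, +5, …: 39, 41, 46, 48, 53 → 55.
N: repeats red → blue → green; red, blue, green, red, blue → green.
Putting it together: m=55/n=green.

m=55/n=green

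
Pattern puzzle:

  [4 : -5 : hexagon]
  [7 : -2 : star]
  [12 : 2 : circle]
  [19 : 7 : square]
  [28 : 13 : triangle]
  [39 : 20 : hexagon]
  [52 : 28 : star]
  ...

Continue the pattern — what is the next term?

First coordinate goes 4, 7, 12, 19, 28, 39, 52 → 67 (differences are 3, 5, 7, … (increasing by 2 each time)).
Second coordinate goes -5, -2, 2, 7, 13, 20, 28 → 37 (differences are 3, 4, 5, … (increasing by 1 each time)).
For the shape, repeats hexagon → star → circle → square → triangle: hexagon, star, circle, square, triangle, hexagon, star → circle.
Combining the parts gives [67 : 37 : circle].

[67 : 37 : circle]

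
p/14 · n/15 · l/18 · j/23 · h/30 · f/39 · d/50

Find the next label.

b/63

Letter goes p, n, l, j, h, f, d → b (letters move back 2 places in the alphabet).
Second component goes 14, 15, 18, 23, 30, 39, 50 → 63 (differences are 1, 3, 5, … (increasing by 2 each time)).
So the next label is b/63.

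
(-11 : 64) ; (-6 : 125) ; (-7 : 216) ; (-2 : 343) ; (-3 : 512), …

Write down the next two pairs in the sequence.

First coordinate: alternating steps +5, −1, +5, −1, …; -11, -6, -7, -2, -3 → 2 → 1.
Second coordinate: 64, 125, 216, 343, 512 → 729 → 1000 (perfect cubes: 4³, 5³, 6³, …).
So the next two pairs are (2 : 729) and (1 : 1000).

(2 : 729), (1 : 1000)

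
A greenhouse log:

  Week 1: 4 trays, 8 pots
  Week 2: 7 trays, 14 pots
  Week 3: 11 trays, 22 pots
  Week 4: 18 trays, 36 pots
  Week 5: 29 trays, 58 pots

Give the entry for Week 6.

Trays — each term is the sum of the two before it: 4, 7, 11, 18, 29 → 47.
Pots: always 2 × the trays; 8, 14, 22, 36, 58 → 94.
Putting it together: 47 trays, 94 pots.

47 trays, 94 pots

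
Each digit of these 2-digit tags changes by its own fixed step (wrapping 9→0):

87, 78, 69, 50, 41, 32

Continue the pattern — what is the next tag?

First digit: 8, 7, 6, 5, 4, 3 → 2 (−1 each step, mod 10).
For the second digit, +1 each step, mod 10: 7, 8, 9, 0, 1, 2 → 3.
So the next tag is 23.

23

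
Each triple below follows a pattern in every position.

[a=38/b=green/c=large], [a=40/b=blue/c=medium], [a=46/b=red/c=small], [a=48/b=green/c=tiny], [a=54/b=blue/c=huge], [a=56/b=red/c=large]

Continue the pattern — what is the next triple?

[a=62/b=green/c=medium]

A: alternating steps +2, +6, +2, +6, …, so 38, 40, 46, 48, 54, 56 → 62.
For the b, repeats green → blue → red: green, blue, red, green, blue, red → green.
C: repeats large → medium → small → tiny → huge, so large, medium, small, tiny, huge, large → medium.
So the next triple is [a=62/b=green/c=medium].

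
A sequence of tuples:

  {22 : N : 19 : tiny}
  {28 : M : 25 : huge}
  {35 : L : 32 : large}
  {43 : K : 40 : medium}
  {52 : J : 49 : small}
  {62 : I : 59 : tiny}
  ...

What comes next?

{73 : H : 70 : huge}

First entry: 22, 28, 35, 43, 52, 62 → 73 (differences are 6, 7, 8, … (increasing by 1 each time)).
Letter: letters move back 1 place in the alphabet; N, M, L, K, J, I → H.
Third entry: always 3 less than the first entry, so 19, 25, 32, 40, 49, 59 → 70.
Size: repeats tiny → huge → large → medium → small; tiny, huge, large, medium, small, tiny → huge.
Combining the parts gives {73 : H : 70 : huge}.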